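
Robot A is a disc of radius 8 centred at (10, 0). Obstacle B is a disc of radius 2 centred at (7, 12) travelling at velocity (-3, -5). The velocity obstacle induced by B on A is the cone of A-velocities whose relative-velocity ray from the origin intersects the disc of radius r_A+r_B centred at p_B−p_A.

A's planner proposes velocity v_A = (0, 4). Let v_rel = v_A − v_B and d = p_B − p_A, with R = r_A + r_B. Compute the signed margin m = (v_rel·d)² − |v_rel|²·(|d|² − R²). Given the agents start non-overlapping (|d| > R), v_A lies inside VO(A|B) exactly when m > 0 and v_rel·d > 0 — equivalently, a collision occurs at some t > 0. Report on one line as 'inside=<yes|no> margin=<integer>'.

d = (-3, 12),  |d|² = 153;  R = 8+2 = 10,  c = 153−10² = 53
v_rel = (3, 9),  |v_rel|² = 90;  v_rel·d = (3)·(-3) + (9)·(12) = 99
90·t² − 198·t + 53 = 0  ⇒  m = 99² − 90·53 = 5031
m = 5031 > 0,  v_rel·d = 99 > 0  ⇒  inside

inside=yes margin=5031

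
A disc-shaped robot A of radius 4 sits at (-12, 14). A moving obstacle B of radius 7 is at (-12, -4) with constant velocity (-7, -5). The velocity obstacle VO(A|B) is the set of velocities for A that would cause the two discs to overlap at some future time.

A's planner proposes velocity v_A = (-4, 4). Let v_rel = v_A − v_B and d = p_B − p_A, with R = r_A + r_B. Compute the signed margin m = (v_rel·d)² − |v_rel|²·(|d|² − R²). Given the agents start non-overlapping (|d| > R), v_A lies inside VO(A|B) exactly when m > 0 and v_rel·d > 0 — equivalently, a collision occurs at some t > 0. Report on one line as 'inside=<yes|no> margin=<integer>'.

d = (0, -18),  |d|² = 324;  R = 4+7 = 11,  c = 324−11² = 203
v_rel = (3, 9),  |v_rel|² = 90;  v_rel·d = (3)·(0) + (9)·(-18) = -162
90·t² + 324·t + 203 = 0  ⇒  m = (-162)² − 90·203 = 7974
m = 7974 > 0,  v_rel·d = -162 < 0  ⇒  outside

inside=no margin=7974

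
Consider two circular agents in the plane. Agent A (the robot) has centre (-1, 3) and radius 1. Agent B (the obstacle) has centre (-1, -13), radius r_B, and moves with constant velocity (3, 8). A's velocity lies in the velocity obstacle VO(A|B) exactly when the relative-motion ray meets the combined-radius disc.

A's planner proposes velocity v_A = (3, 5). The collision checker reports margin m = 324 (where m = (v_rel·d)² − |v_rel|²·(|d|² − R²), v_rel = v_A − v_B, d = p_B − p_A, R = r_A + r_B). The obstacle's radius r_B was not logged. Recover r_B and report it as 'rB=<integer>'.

m = 324
d = (0, -16);  v_rel = (0, -3),  |v_rel|² = 9
v_rel×d = (0)·(-16) − (-3)·(0) = 0
since m = R²·9 − 0²:  R² = (0 + 324) / 9 = 36
R = √36 = 6  ⇒  r_B = 6 − 1 = 5

rB=5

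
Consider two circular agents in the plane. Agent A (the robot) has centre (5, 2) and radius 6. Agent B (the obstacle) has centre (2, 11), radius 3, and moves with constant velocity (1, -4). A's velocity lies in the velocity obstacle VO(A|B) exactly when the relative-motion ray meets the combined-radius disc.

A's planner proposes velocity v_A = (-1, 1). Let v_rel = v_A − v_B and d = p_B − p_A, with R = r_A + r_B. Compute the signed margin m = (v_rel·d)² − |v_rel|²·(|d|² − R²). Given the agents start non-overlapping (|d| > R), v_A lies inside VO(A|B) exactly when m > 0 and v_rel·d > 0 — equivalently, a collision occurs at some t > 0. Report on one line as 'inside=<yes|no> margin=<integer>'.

d = (-3, 9),  |d|² = 90;  R = 6+3 = 9,  c = 90−9² = 9
v_rel = (-2, 5),  |v_rel|² = 29;  v_rel·d = (-2)·(-3) + (5)·(9) = 51
29·t² − 102·t + 9 = 0  ⇒  m = 51² − 29·9 = 2340
m = 2340 > 0,  v_rel·d = 51 > 0  ⇒  inside

inside=yes margin=2340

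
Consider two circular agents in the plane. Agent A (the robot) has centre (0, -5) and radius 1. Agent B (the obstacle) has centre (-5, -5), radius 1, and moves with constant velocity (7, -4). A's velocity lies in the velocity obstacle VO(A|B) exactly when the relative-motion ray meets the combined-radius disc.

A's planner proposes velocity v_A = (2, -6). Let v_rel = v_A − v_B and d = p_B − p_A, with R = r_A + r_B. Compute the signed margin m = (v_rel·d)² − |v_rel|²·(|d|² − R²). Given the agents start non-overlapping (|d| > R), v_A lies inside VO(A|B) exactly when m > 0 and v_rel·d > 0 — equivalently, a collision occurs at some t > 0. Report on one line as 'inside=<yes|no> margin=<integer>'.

d = (-5, 0),  |d|² = 25;  R = 1+1 = 2,  c = 25−2² = 21
v_rel = (-5, -2),  |v_rel|² = 29;  v_rel·d = (-5)·(-5) + (-2)·(0) = 25
29·t² − 50·t + 21 = 0  ⇒  m = 25² − 29·21 = 16
m = 16 > 0,  v_rel·d = 25 > 0  ⇒  inside

inside=yes margin=16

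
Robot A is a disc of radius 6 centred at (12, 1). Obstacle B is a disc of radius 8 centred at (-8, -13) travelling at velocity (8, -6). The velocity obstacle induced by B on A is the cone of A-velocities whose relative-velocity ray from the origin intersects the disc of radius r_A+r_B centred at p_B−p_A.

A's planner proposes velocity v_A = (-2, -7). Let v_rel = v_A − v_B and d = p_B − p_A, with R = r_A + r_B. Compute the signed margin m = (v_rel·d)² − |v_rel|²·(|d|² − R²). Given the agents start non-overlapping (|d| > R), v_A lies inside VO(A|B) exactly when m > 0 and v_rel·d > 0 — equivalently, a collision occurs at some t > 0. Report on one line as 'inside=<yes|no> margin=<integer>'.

d = (-20, -14),  |d|² = 596;  R = 6+8 = 14,  c = 596−14² = 400
v_rel = (-10, -1),  |v_rel|² = 101;  v_rel·d = (-10)·(-20) + (-1)·(-14) = 214
101·t² − 428·t + 400 = 0  ⇒  m = 214² − 101·400 = 5396
m = 5396 > 0,  v_rel·d = 214 > 0  ⇒  inside

inside=yes margin=5396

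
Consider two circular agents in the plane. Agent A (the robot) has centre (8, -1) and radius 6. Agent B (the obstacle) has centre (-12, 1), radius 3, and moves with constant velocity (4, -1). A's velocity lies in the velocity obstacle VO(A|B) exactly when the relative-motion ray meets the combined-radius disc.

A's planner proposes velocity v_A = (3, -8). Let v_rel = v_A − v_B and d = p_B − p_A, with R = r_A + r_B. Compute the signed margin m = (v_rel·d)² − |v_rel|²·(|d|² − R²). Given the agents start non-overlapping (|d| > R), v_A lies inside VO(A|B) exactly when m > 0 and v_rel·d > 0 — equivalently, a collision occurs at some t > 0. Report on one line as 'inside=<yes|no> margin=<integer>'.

d = (-20, 2),  |d|² = 404;  R = 6+3 = 9,  c = 404−9² = 323
v_rel = (-1, -7),  |v_rel|² = 50;  v_rel·d = (-1)·(-20) + (-7)·(2) = 6
50·t² − 12·t + 323 = 0  ⇒  m = 6² − 50·323 = -16114
m = -16114 < 0,  v_rel·d = 6 > 0  ⇒  outside

inside=no margin=-16114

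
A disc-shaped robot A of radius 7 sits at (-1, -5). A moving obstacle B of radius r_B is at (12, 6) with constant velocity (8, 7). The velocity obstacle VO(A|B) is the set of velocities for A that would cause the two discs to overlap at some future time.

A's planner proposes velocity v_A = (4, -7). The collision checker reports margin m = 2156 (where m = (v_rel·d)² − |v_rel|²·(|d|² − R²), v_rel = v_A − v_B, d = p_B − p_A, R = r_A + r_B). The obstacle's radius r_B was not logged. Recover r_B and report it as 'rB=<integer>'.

m = 2156
d = (13, 11);  v_rel = (-4, -14),  |v_rel|² = 212
v_rel×d = (-4)·(11) − (-14)·(13) = 138
since m = R²·212 − 138²:  R² = (19044 + 2156) / 212 = 100
R = √100 = 10  ⇒  r_B = 10 − 7 = 3

rB=3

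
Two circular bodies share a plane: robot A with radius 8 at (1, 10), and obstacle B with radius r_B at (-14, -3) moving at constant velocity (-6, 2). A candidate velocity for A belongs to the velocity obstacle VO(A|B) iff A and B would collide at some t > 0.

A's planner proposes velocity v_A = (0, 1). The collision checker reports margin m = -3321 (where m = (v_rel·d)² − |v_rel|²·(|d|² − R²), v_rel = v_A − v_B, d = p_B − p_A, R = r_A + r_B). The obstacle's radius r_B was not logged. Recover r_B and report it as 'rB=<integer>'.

m = -3321
d = (-15, -13);  v_rel = (6, -1),  |v_rel|² = 37
v_rel×d = (6)·(-13) − (-1)·(-15) = -93
since m = R²·37 − (-93)²:  R² = (8649 + -3321) / 37 = 144
R = √144 = 12  ⇒  r_B = 12 − 8 = 4

rB=4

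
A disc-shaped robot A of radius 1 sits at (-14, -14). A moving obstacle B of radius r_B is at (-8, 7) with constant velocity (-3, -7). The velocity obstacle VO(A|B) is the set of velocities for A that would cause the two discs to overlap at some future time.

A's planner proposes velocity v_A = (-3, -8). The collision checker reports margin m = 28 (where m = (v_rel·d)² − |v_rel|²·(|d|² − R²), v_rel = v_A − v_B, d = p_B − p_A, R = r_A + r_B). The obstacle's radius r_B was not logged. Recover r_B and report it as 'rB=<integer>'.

m = 28
d = (6, 21);  v_rel = (0, -1),  |v_rel|² = 1
v_rel×d = (0)·(21) − (-1)·(6) = 6
since m = R²·1 − 6²:  R² = (36 + 28) / 1 = 64
R = √64 = 8  ⇒  r_B = 8 − 1 = 7

rB=7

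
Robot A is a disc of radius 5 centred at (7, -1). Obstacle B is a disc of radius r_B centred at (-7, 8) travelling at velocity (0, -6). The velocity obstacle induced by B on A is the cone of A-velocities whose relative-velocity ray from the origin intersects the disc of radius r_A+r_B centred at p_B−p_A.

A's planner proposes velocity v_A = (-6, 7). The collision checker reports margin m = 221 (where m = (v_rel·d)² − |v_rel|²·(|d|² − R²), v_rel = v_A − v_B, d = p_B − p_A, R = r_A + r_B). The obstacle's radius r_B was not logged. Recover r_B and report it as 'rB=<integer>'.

m = 221
d = (-14, 9);  v_rel = (-6, 13),  |v_rel|² = 205
v_rel×d = (-6)·(9) − (13)·(-14) = 128
since m = R²·205 − 128²:  R² = (16384 + 221) / 205 = 81
R = √81 = 9  ⇒  r_B = 9 − 5 = 4

rB=4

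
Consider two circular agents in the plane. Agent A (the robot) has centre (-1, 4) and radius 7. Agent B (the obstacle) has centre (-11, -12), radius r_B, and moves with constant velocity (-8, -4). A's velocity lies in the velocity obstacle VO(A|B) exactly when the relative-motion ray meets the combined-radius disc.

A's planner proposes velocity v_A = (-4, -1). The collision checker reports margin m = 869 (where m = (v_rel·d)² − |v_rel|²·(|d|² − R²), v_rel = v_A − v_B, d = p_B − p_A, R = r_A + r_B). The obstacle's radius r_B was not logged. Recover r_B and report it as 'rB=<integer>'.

m = 869
d = (-10, -16);  v_rel = (4, 3),  |v_rel|² = 25
v_rel×d = (4)·(-16) − (3)·(-10) = -34
since m = R²·25 − (-34)²:  R² = (1156 + 869) / 25 = 81
R = √81 = 9  ⇒  r_B = 9 − 7 = 2

rB=2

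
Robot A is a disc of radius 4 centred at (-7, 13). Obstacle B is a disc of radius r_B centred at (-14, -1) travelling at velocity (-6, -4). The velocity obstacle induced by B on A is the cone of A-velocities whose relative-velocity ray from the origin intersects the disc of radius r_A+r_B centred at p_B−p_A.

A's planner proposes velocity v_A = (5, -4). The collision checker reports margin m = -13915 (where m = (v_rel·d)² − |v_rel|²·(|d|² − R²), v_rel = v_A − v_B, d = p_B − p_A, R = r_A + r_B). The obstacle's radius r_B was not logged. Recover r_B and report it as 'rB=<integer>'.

m = -13915
d = (-7, -14);  v_rel = (11, 0),  |v_rel|² = 121
v_rel×d = (11)·(-14) − (0)·(-7) = -154
since m = R²·121 − (-154)²:  R² = (23716 + -13915) / 121 = 81
R = √81 = 9  ⇒  r_B = 9 − 4 = 5

rB=5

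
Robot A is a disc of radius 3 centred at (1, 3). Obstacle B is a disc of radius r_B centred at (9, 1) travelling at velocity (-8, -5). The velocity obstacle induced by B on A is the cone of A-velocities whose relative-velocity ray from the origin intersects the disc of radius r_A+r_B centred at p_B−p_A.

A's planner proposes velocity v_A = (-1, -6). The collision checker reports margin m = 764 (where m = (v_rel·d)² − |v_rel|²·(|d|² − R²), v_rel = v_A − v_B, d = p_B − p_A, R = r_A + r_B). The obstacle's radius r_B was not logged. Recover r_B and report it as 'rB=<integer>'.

m = 764
d = (8, -2);  v_rel = (7, -1),  |v_rel|² = 50
v_rel×d = (7)·(-2) − (-1)·(8) = -6
since m = R²·50 − (-6)²:  R² = (36 + 764) / 50 = 16
R = √16 = 4  ⇒  r_B = 4 − 3 = 1

rB=1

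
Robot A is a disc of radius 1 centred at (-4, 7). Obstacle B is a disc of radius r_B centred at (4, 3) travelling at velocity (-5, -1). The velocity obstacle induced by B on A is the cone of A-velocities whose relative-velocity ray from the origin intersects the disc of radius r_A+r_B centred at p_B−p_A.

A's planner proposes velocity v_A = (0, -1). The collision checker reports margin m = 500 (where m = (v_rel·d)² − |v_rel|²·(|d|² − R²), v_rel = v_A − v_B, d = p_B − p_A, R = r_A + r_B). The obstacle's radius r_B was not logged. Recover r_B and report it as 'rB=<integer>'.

m = 500
d = (8, -4);  v_rel = (5, 0),  |v_rel|² = 25
v_rel×d = (5)·(-4) − (0)·(8) = -20
since m = R²·25 − (-20)²:  R² = (400 + 500) / 25 = 36
R = √36 = 6  ⇒  r_B = 6 − 1 = 5

rB=5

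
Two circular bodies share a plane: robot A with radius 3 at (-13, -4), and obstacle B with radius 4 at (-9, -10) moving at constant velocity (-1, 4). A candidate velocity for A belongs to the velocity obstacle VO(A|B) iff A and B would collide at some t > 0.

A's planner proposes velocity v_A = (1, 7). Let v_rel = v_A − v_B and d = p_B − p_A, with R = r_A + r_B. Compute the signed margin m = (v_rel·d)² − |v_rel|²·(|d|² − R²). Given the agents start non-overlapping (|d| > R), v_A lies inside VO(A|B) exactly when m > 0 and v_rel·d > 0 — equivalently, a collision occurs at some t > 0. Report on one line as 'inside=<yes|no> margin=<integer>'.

d = (4, -6),  |d|² = 52;  R = 3+4 = 7,  c = 52−7² = 3
v_rel = (2, 3),  |v_rel|² = 13;  v_rel·d = (2)·(4) + (3)·(-6) = -10
13·t² + 20·t + 3 = 0  ⇒  m = (-10)² − 13·3 = 61
m = 61 > 0,  v_rel·d = -10 < 0  ⇒  outside

inside=no margin=61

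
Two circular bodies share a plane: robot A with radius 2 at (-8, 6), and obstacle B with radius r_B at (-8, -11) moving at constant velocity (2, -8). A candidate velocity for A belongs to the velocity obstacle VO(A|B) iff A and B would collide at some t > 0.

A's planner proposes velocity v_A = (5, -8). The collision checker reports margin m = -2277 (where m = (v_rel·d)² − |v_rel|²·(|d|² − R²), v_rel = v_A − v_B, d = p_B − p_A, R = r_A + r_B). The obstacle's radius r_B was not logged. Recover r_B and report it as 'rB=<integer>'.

m = -2277
d = (0, -17);  v_rel = (3, 0),  |v_rel|² = 9
v_rel×d = (3)·(-17) − (0)·(0) = -51
since m = R²·9 − (-51)²:  R² = (2601 + -2277) / 9 = 36
R = √36 = 6  ⇒  r_B = 6 − 2 = 4

rB=4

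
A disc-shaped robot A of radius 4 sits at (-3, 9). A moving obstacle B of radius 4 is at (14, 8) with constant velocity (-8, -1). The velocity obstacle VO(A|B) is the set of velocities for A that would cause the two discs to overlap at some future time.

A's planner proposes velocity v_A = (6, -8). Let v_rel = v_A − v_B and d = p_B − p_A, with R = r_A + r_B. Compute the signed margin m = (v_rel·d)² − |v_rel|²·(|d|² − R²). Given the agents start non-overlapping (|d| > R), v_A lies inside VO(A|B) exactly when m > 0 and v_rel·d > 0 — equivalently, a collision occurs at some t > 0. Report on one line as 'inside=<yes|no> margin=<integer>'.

d = (17, -1),  |d|² = 290;  R = 4+4 = 8,  c = 290−8² = 226
v_rel = (14, -7),  |v_rel|² = 245;  v_rel·d = (14)·(17) + (-7)·(-1) = 245
245·t² − 490·t + 226 = 0  ⇒  m = 245² − 245·226 = 4655
m = 4655 > 0,  v_rel·d = 245 > 0  ⇒  inside

inside=yes margin=4655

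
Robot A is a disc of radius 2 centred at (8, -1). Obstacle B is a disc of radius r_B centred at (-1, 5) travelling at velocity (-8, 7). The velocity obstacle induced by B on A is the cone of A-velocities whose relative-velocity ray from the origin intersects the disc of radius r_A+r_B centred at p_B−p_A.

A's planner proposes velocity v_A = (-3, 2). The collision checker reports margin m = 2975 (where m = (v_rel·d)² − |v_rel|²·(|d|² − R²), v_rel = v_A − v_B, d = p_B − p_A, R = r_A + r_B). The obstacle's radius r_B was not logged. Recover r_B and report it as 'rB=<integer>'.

m = 2975
d = (-9, 6);  v_rel = (5, -5),  |v_rel|² = 50
v_rel×d = (5)·(6) − (-5)·(-9) = -15
since m = R²·50 − (-15)²:  R² = (225 + 2975) / 50 = 64
R = √64 = 8  ⇒  r_B = 8 − 2 = 6

rB=6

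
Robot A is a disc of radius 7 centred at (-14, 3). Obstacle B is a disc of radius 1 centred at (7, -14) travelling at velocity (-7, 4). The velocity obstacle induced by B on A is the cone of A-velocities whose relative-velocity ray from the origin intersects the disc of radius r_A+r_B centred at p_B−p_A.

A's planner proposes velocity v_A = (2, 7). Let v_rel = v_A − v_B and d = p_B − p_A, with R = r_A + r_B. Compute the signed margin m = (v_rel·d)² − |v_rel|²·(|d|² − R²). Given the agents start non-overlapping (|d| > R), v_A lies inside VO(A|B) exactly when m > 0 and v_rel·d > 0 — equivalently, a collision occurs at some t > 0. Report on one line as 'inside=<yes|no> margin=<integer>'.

d = (21, -17),  |d|² = 730;  R = 7+1 = 8,  c = 730−8² = 666
v_rel = (9, 3),  |v_rel|² = 90;  v_rel·d = (9)·(21) + (3)·(-17) = 138
90·t² − 276·t + 666 = 0  ⇒  m = 138² − 90·666 = -40896
m = -40896 < 0,  v_rel·d = 138 > 0  ⇒  outside

inside=no margin=-40896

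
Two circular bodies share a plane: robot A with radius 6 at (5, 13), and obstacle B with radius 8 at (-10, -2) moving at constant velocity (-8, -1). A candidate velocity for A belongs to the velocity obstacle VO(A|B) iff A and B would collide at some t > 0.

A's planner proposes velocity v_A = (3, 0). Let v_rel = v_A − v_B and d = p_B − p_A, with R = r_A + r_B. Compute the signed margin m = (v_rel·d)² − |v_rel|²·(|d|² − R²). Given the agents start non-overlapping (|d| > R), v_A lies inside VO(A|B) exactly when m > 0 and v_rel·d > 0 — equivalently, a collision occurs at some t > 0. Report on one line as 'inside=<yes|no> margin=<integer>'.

d = (-15, -15),  |d|² = 450;  R = 6+8 = 14,  c = 450−14² = 254
v_rel = (11, 1),  |v_rel|² = 122;  v_rel·d = (11)·(-15) + (1)·(-15) = -180
122·t² + 360·t + 254 = 0  ⇒  m = (-180)² − 122·254 = 1412
m = 1412 > 0,  v_rel·d = -180 < 0  ⇒  outside

inside=no margin=1412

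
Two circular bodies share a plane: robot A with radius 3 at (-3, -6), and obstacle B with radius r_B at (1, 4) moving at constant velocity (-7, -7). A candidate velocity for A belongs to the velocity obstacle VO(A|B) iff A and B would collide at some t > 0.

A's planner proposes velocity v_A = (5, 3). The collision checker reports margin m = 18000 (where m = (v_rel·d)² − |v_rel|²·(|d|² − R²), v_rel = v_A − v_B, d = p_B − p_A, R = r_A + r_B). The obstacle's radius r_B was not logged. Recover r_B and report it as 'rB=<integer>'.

m = 18000
d = (4, 10);  v_rel = (12, 10),  |v_rel|² = 244
v_rel×d = (12)·(10) − (10)·(4) = 80
since m = R²·244 − 80²:  R² = (6400 + 18000) / 244 = 100
R = √100 = 10  ⇒  r_B = 10 − 3 = 7

rB=7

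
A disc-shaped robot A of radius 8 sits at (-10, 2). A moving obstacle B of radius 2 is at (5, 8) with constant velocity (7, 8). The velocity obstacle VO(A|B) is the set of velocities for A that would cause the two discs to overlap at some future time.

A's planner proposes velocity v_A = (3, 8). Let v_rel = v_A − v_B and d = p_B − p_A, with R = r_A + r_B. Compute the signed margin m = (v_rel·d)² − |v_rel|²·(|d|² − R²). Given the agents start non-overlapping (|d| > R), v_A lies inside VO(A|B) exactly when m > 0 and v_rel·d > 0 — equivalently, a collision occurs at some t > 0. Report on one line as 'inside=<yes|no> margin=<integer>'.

d = (15, 6),  |d|² = 261;  R = 8+2 = 10,  c = 261−10² = 161
v_rel = (-4, 0),  |v_rel|² = 16;  v_rel·d = (-4)·(15) + (0)·(6) = -60
16·t² + 120·t + 161 = 0  ⇒  m = (-60)² − 16·161 = 1024
m = 1024 > 0,  v_rel·d = -60 < 0  ⇒  outside

inside=no margin=1024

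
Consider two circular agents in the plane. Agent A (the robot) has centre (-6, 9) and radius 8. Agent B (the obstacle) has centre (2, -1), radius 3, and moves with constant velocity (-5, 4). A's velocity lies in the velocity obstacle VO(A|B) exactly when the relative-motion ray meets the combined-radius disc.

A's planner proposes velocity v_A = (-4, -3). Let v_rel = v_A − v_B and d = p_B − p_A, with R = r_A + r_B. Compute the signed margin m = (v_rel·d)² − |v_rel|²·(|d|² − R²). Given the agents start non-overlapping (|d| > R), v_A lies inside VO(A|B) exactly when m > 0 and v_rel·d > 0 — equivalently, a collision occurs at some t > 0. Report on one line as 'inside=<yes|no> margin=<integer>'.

d = (8, -10),  |d|² = 164;  R = 8+3 = 11,  c = 164−11² = 43
v_rel = (1, -7),  |v_rel|² = 50;  v_rel·d = (1)·(8) + (-7)·(-10) = 78
50·t² − 156·t + 43 = 0  ⇒  m = 78² − 50·43 = 3934
m = 3934 > 0,  v_rel·d = 78 > 0  ⇒  inside

inside=yes margin=3934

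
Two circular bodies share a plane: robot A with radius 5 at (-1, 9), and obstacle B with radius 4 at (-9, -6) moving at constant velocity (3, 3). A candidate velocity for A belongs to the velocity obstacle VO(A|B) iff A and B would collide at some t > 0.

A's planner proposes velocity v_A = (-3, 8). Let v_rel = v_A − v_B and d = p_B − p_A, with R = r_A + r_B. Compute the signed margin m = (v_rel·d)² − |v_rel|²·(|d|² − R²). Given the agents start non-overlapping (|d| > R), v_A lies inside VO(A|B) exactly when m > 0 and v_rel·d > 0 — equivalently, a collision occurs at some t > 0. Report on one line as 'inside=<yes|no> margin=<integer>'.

d = (-8, -15),  |d|² = 289;  R = 5+4 = 9,  c = 289−9² = 208
v_rel = (-6, 5),  |v_rel|² = 61;  v_rel·d = (-6)·(-8) + (5)·(-15) = -27
61·t² + 54·t + 208 = 0  ⇒  m = (-27)² − 61·208 = -11959
m = -11959 < 0,  v_rel·d = -27 < 0  ⇒  outside

inside=no margin=-11959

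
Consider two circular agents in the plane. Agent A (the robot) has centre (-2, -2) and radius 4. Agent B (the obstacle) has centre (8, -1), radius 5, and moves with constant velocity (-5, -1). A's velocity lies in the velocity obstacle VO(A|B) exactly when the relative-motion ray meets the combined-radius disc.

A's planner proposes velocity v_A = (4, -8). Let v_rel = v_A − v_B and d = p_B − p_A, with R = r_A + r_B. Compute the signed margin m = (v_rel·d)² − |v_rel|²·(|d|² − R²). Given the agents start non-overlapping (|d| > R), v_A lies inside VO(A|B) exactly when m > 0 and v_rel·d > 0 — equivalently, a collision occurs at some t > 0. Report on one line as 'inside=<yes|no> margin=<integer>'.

d = (10, 1),  |d|² = 101;  R = 4+5 = 9,  c = 101−9² = 20
v_rel = (9, -7),  |v_rel|² = 130;  v_rel·d = (9)·(10) + (-7)·(1) = 83
130·t² − 166·t + 20 = 0  ⇒  m = 83² − 130·20 = 4289
m = 4289 > 0,  v_rel·d = 83 > 0  ⇒  inside

inside=yes margin=4289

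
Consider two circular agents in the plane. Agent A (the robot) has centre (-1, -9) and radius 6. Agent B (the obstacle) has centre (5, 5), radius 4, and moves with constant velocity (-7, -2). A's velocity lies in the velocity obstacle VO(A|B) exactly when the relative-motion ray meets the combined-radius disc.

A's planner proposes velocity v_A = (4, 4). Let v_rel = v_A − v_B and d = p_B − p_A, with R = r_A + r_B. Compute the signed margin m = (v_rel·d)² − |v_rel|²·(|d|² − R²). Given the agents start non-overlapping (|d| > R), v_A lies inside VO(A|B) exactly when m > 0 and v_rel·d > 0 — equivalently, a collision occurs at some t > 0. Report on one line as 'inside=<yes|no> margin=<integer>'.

d = (6, 14),  |d|² = 232;  R = 6+4 = 10,  c = 232−10² = 132
v_rel = (11, 6),  |v_rel|² = 157;  v_rel·d = (11)·(6) + (6)·(14) = 150
157·t² − 300·t + 132 = 0  ⇒  m = 150² − 157·132 = 1776
m = 1776 > 0,  v_rel·d = 150 > 0  ⇒  inside

inside=yes margin=1776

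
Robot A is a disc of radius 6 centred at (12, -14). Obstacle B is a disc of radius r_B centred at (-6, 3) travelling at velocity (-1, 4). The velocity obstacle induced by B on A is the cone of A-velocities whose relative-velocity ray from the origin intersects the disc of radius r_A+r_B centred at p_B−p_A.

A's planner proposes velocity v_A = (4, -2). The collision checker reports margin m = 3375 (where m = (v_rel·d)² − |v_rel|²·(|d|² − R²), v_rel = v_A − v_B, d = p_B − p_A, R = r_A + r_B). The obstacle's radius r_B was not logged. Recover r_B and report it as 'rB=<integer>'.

m = 3375
d = (-18, 17);  v_rel = (5, -6),  |v_rel|² = 61
v_rel×d = (5)·(17) − (-6)·(-18) = -23
since m = R²·61 − (-23)²:  R² = (529 + 3375) / 61 = 64
R = √64 = 8  ⇒  r_B = 8 − 6 = 2

rB=2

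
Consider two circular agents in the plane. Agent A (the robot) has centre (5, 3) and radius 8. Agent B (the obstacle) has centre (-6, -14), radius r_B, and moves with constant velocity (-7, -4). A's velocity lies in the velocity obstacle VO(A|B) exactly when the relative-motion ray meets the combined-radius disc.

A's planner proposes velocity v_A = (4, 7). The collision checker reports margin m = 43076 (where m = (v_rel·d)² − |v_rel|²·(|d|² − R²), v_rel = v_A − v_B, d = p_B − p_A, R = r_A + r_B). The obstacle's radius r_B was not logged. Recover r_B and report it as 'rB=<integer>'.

m = 43076
d = (-11, -17);  v_rel = (11, 11),  |v_rel|² = 242
v_rel×d = (11)·(-17) − (11)·(-11) = -66
since m = R²·242 − (-66)²:  R² = (4356 + 43076) / 242 = 196
R = √196 = 14  ⇒  r_B = 14 − 8 = 6

rB=6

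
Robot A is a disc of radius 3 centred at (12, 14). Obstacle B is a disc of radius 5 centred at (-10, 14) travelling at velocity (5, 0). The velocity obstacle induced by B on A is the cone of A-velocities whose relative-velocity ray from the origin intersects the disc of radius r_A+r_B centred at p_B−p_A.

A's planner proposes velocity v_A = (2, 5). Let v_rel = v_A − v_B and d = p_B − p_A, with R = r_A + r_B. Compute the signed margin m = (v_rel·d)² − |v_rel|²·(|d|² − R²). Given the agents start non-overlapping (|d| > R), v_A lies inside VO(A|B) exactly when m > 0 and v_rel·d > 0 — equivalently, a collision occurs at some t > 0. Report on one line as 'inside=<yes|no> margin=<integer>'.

d = (-22, 0),  |d|² = 484;  R = 3+5 = 8,  c = 484−8² = 420
v_rel = (-3, 5),  |v_rel|² = 34;  v_rel·d = (-3)·(-22) + (5)·(0) = 66
34·t² − 132·t + 420 = 0  ⇒  m = 66² − 34·420 = -9924
m = -9924 < 0,  v_rel·d = 66 > 0  ⇒  outside

inside=no margin=-9924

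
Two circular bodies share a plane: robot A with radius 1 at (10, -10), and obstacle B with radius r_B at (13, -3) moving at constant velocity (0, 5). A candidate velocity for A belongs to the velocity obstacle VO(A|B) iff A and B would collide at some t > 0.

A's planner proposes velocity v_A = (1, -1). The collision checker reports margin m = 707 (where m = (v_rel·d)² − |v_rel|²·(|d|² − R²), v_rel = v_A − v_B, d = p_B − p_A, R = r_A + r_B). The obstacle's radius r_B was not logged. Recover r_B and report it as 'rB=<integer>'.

m = 707
d = (3, 7);  v_rel = (1, -6),  |v_rel|² = 37
v_rel×d = (1)·(7) − (-6)·(3) = 25
since m = R²·37 − 25²:  R² = (625 + 707) / 37 = 36
R = √36 = 6  ⇒  r_B = 6 − 1 = 5

rB=5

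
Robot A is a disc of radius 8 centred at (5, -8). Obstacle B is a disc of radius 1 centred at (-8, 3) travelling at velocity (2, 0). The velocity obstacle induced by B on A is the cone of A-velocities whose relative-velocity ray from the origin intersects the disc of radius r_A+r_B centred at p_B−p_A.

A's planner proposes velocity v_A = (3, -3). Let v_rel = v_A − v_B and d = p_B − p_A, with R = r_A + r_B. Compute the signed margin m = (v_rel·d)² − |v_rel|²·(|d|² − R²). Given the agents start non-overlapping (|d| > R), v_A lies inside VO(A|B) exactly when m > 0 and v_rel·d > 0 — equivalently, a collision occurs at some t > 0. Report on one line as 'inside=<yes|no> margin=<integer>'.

d = (-13, 11),  |d|² = 290;  R = 8+1 = 9,  c = 290−9² = 209
v_rel = (1, -3),  |v_rel|² = 10;  v_rel·d = (1)·(-13) + (-3)·(11) = -46
10·t² + 92·t + 209 = 0  ⇒  m = (-46)² − 10·209 = 26
m = 26 > 0,  v_rel·d = -46 < 0  ⇒  outside

inside=no margin=26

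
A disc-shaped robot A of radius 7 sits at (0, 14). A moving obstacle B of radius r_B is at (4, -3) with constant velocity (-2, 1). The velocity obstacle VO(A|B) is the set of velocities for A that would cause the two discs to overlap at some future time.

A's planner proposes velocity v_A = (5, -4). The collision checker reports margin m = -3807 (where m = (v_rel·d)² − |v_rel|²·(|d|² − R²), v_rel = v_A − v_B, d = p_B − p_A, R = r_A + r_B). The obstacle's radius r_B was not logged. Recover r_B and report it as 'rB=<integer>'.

m = -3807
d = (4, -17);  v_rel = (7, -5),  |v_rel|² = 74
v_rel×d = (7)·(-17) − (-5)·(4) = -99
since m = R²·74 − (-99)²:  R² = (9801 + -3807) / 74 = 81
R = √81 = 9  ⇒  r_B = 9 − 7 = 2

rB=2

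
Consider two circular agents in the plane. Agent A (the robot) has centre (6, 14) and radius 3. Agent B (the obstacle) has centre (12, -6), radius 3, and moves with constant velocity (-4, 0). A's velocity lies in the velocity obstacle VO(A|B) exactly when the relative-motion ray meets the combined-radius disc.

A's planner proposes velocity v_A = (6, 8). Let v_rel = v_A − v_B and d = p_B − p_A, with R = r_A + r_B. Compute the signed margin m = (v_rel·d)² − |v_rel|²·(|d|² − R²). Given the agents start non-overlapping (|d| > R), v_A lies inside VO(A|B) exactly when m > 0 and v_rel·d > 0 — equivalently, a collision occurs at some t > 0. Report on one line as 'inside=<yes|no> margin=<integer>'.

d = (6, -20),  |d|² = 436;  R = 3+3 = 6,  c = 436−6² = 400
v_rel = (10, 8),  |v_rel|² = 164;  v_rel·d = (10)·(6) + (8)·(-20) = -100
164·t² + 200·t + 400 = 0  ⇒  m = (-100)² − 164·400 = -55600
m = -55600 < 0,  v_rel·d = -100 < 0  ⇒  outside

inside=no margin=-55600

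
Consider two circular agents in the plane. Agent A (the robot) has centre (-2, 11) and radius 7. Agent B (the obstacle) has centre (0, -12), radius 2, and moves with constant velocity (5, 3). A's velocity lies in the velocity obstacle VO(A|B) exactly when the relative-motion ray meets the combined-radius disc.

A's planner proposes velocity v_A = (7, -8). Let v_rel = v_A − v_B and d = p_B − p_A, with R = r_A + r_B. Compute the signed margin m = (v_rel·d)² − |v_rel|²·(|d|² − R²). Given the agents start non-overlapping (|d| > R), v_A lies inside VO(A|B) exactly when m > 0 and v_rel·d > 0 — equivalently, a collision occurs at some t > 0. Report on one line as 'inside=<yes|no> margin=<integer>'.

d = (2, -23),  |d|² = 533;  R = 7+2 = 9,  c = 533−9² = 452
v_rel = (2, -11),  |v_rel|² = 125;  v_rel·d = (2)·(2) + (-11)·(-23) = 257
125·t² − 514·t + 452 = 0  ⇒  m = 257² − 125·452 = 9549
m = 9549 > 0,  v_rel·d = 257 > 0  ⇒  inside

inside=yes margin=9549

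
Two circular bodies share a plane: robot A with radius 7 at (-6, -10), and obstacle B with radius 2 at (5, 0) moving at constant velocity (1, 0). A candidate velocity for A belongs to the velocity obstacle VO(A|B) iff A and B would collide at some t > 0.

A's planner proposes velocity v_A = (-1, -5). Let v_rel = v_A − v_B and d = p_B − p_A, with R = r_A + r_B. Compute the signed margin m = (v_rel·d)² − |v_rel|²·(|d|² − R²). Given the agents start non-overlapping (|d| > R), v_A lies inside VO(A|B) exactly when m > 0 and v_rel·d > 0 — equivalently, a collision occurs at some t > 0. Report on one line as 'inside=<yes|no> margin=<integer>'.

d = (11, 10),  |d|² = 221;  R = 7+2 = 9,  c = 221−9² = 140
v_rel = (-2, -5),  |v_rel|² = 29;  v_rel·d = (-2)·(11) + (-5)·(10) = -72
29·t² + 144·t + 140 = 0  ⇒  m = (-72)² − 29·140 = 1124
m = 1124 > 0,  v_rel·d = -72 < 0  ⇒  outside

inside=no margin=1124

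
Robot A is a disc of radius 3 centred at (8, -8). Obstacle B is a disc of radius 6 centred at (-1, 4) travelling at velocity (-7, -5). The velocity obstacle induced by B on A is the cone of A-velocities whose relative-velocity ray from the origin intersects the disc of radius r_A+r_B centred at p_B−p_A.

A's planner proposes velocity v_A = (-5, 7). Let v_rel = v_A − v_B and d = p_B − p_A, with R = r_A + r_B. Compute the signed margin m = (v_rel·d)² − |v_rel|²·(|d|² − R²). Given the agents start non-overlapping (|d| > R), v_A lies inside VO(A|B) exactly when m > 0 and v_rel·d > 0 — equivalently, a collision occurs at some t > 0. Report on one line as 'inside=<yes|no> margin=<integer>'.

d = (-9, 12),  |d|² = 225;  R = 3+6 = 9,  c = 225−9² = 144
v_rel = (2, 12),  |v_rel|² = 148;  v_rel·d = (2)·(-9) + (12)·(12) = 126
148·t² − 252·t + 144 = 0  ⇒  m = 126² − 148·144 = -5436
m = -5436 < 0,  v_rel·d = 126 > 0  ⇒  outside

inside=no margin=-5436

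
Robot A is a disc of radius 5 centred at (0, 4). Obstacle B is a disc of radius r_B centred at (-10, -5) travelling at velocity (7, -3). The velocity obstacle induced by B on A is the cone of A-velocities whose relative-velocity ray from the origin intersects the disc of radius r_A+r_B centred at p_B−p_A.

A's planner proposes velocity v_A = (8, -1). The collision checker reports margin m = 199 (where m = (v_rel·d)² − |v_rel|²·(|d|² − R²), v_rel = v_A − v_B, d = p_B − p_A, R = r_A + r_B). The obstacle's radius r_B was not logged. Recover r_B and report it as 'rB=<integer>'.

m = 199
d = (-10, -9);  v_rel = (1, 2),  |v_rel|² = 5
v_rel×d = (1)·(-9) − (2)·(-10) = 11
since m = R²·5 − 11²:  R² = (121 + 199) / 5 = 64
R = √64 = 8  ⇒  r_B = 8 − 5 = 3

rB=3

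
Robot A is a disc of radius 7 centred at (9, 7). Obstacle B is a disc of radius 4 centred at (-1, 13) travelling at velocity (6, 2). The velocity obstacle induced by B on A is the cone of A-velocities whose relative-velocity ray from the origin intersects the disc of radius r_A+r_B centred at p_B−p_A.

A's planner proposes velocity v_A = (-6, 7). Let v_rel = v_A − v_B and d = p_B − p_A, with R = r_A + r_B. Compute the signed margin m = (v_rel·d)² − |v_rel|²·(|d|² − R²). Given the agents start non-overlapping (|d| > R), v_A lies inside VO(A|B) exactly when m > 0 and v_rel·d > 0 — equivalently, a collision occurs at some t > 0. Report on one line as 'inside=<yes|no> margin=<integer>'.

d = (-10, 6),  |d|² = 136;  R = 7+4 = 11,  c = 136−11² = 15
v_rel = (-12, 5),  |v_rel|² = 169;  v_rel·d = (-12)·(-10) + (5)·(6) = 150
169·t² − 300·t + 15 = 0  ⇒  m = 150² − 169·15 = 19965
m = 19965 > 0,  v_rel·d = 150 > 0  ⇒  inside

inside=yes margin=19965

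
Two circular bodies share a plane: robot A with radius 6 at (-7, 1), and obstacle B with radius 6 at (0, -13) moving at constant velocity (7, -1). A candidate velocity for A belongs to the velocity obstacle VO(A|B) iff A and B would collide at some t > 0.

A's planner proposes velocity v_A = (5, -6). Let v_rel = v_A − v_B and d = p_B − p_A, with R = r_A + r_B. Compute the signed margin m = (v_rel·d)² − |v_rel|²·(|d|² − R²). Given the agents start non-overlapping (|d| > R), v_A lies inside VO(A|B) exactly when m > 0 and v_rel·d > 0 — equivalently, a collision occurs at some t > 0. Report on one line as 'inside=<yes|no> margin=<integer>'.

d = (7, -14),  |d|² = 245;  R = 6+6 = 12,  c = 245−12² = 101
v_rel = (-2, -5),  |v_rel|² = 29;  v_rel·d = (-2)·(7) + (-5)·(-14) = 56
29·t² − 112·t + 101 = 0  ⇒  m = 56² − 29·101 = 207
m = 207 > 0,  v_rel·d = 56 > 0  ⇒  inside

inside=yes margin=207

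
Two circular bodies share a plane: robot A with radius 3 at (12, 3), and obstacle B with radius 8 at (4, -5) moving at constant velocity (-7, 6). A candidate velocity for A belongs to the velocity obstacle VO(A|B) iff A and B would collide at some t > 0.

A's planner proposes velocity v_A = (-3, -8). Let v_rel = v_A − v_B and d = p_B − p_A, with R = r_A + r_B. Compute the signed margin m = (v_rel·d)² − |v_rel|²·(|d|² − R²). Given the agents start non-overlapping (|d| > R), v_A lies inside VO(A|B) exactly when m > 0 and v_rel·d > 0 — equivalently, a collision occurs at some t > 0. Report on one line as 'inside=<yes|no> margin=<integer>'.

d = (-8, -8),  |d|² = 128;  R = 3+8 = 11,  c = 128−11² = 7
v_rel = (4, -14),  |v_rel|² = 212;  v_rel·d = (4)·(-8) + (-14)·(-8) = 80
212·t² − 160·t + 7 = 0  ⇒  m = 80² − 212·7 = 4916
m = 4916 > 0,  v_rel·d = 80 > 0  ⇒  inside

inside=yes margin=4916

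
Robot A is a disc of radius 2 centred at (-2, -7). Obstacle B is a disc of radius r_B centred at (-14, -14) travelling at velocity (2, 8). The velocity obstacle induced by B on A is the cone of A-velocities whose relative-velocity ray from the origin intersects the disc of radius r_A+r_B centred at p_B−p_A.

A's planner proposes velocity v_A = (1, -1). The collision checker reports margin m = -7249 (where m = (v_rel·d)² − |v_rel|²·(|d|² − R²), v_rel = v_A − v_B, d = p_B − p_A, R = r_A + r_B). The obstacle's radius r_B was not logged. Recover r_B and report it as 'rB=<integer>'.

m = -7249
d = (-12, -7);  v_rel = (-1, -9),  |v_rel|² = 82
v_rel×d = (-1)·(-7) − (-9)·(-12) = -101
since m = R²·82 − (-101)²:  R² = (10201 + -7249) / 82 = 36
R = √36 = 6  ⇒  r_B = 6 − 2 = 4

rB=4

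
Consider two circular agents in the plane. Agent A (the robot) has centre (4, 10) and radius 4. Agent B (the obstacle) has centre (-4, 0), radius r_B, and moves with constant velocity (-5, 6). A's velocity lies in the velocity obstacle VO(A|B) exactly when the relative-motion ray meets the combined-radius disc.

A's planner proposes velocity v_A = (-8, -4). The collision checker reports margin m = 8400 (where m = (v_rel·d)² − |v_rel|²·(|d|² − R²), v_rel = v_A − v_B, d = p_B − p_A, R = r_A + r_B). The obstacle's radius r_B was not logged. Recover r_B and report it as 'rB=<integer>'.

m = 8400
d = (-8, -10);  v_rel = (-3, -10),  |v_rel|² = 109
v_rel×d = (-3)·(-10) − (-10)·(-8) = -50
since m = R²·109 − (-50)²:  R² = (2500 + 8400) / 109 = 100
R = √100 = 10  ⇒  r_B = 10 − 4 = 6

rB=6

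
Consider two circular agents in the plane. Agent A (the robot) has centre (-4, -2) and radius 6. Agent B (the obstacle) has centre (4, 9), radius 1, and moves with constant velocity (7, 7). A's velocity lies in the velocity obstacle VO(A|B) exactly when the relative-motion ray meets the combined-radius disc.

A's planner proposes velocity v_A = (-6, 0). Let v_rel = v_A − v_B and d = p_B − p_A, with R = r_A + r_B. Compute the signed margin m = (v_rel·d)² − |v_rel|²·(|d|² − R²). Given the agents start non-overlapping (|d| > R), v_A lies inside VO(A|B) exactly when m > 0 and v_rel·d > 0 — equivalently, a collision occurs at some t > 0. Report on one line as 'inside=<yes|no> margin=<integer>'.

d = (8, 11),  |d|² = 185;  R = 6+1 = 7,  c = 185−7² = 136
v_rel = (-13, -7),  |v_rel|² = 218;  v_rel·d = (-13)·(8) + (-7)·(11) = -181
218·t² + 362·t + 136 = 0  ⇒  m = (-181)² − 218·136 = 3113
m = 3113 > 0,  v_rel·d = -181 < 0  ⇒  outside

inside=no margin=3113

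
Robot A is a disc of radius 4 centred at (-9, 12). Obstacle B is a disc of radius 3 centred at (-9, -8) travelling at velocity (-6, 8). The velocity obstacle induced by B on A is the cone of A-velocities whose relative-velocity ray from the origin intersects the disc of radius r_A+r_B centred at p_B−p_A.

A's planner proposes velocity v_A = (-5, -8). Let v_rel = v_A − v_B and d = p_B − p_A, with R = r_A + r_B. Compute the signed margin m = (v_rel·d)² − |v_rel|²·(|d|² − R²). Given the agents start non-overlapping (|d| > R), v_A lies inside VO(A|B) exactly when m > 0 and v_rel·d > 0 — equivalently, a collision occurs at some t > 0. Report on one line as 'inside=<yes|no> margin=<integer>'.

d = (0, -20),  |d|² = 400;  R = 4+3 = 7,  c = 400−7² = 351
v_rel = (1, -16),  |v_rel|² = 257;  v_rel·d = (1)·(0) + (-16)·(-20) = 320
257·t² − 640·t + 351 = 0  ⇒  m = 320² − 257·351 = 12193
m = 12193 > 0,  v_rel·d = 320 > 0  ⇒  inside

inside=yes margin=12193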